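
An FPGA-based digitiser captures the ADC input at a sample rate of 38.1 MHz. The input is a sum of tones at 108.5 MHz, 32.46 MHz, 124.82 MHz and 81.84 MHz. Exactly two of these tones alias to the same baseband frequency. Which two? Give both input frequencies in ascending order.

32.46 MHz, 81.84 MHz

fs/2 = 19.05 MHz.
108.5 MHz mod fs = 32.3 MHz.
32.3 MHz > fs/2 = 19.05 MHz, folds to fs − 32.3 MHz = 5.8 MHz.
32.46 MHz > fs/2 = 19.05 MHz, folds to fs − 32.46 MHz = 5.64 MHz.
124.82 MHz mod fs = 10.52 MHz.
10.52 MHz ≤ fs/2 = 19.05 MHz, appears at 10.52 MHz.
81.84 MHz mod fs = 5.64 MHz.
5.64 MHz ≤ fs/2 = 19.05 MHz, appears at 5.64 MHz.
32.46 MHz and 81.84 MHz both map to 5.64 MHz.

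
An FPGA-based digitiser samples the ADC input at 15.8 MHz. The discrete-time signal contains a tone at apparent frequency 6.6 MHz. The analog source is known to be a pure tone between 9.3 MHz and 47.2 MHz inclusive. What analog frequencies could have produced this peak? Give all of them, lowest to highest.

Frequencies that alias to 6.6 MHz are k·fs ± 6.6 MHz for integer k ≥ 0.
k=0: 6.6 MHz.
k=1: 9.2 MHz, 22.4 MHz.
k=2: 25 MHz, 38.2 MHz.
k=3: 40.8 MHz, 54 MHz.
k=4: 56.6 MHz, 69.8 MHz.
Within [9.3 MHz, 47.2 MHz]: 22.4 MHz, 25 MHz, 38.2 MHz, 40.8 MHz.

22.4 MHz, 25 MHz, 38.2 MHz, 40.8 MHz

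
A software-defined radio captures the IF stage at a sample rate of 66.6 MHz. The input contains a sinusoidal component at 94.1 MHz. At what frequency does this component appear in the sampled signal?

94.1 MHz mod fs = 27.5 MHz.
27.5 MHz ≤ fs/2 = 33.3 MHz, appears at 27.5 MHz.

27.5 MHz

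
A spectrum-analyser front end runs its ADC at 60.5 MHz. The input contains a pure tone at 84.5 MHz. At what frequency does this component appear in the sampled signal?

24 MHz

84.5 MHz mod fs = 24 MHz.
24 MHz ≤ fs/2 = 30.25 MHz, appears at 24 MHz.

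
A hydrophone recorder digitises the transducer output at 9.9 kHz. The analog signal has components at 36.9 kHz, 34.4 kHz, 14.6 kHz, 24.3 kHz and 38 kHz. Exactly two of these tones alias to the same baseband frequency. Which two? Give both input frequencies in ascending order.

fs/2 = 4.95 kHz.
36.9 kHz mod fs = 7.2 kHz.
7.2 kHz > fs/2 = 4.95 kHz, folds to fs − 7.2 kHz = 2.7 kHz.
34.4 kHz mod fs = 4.7 kHz.
4.7 kHz ≤ fs/2 = 4.95 kHz, appears at 4.7 kHz.
14.6 kHz mod fs = 4.7 kHz.
4.7 kHz ≤ fs/2 = 4.95 kHz, appears at 4.7 kHz.
24.3 kHz mod fs = 4.5 kHz.
4.5 kHz ≤ fs/2 = 4.95 kHz, appears at 4.5 kHz.
38 kHz mod fs = 8.3 kHz.
8.3 kHz > fs/2 = 4.95 kHz, folds to fs − 8.3 kHz = 1.6 kHz.
14.6 kHz and 34.4 kHz both map to 4.7 kHz.

14.6 kHz, 34.4 kHz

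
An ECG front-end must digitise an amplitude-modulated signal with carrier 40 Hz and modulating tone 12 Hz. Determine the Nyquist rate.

104 Hz

AM sidebands sit at fc ± fm = 28 Hz and 52 Hz.
Highest-frequency component: 52 Hz.
Nyquist rate = 2 × 52 Hz = 104 Hz.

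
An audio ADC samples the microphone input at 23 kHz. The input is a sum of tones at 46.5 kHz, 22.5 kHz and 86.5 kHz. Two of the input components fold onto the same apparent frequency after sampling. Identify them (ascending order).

22.5 kHz, 46.5 kHz

fs/2 = 11.5 kHz.
46.5 kHz mod fs = 0.5 kHz.
0.5 kHz ≤ fs/2 = 11.5 kHz, appears at 0.5 kHz.
22.5 kHz > fs/2 = 11.5 kHz, folds to fs − 22.5 kHz = 0.5 kHz.
86.5 kHz mod fs = 17.5 kHz.
17.5 kHz > fs/2 = 11.5 kHz, folds to fs − 17.5 kHz = 5.5 kHz.
22.5 kHz and 46.5 kHz both map to 0.5 kHz.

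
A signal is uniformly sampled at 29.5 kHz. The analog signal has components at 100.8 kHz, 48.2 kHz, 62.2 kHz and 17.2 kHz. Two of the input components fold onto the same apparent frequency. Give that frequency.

fs/2 = 14.75 kHz.
100.8 kHz mod fs = 12.3 kHz.
12.3 kHz ≤ fs/2 = 14.75 kHz, appears at 12.3 kHz.
48.2 kHz mod fs = 18.7 kHz.
18.7 kHz > fs/2 = 14.75 kHz, folds to fs − 18.7 kHz = 10.8 kHz.
62.2 kHz mod fs = 3.2 kHz.
3.2 kHz ≤ fs/2 = 14.75 kHz, appears at 3.2 kHz.
17.2 kHz > fs/2 = 14.75 kHz, folds to fs − 17.2 kHz = 12.3 kHz.
17.2 kHz and 100.8 kHz both map to 12.3 kHz.

12.3 kHz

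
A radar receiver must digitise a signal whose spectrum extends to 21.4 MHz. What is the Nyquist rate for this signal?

42.8 MHz

Nyquist rate = 2 × 21.4 MHz = 42.8 MHz.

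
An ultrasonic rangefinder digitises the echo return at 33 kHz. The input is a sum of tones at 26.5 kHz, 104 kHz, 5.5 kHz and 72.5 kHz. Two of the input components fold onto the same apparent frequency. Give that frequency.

fs/2 = 16.5 kHz.
26.5 kHz > fs/2 = 16.5 kHz, folds to fs − 26.5 kHz = 6.5 kHz.
104 kHz mod fs = 5 kHz.
5 kHz ≤ fs/2 = 16.5 kHz, appears at 5 kHz.
5.5 kHz ≤ fs/2 = 16.5 kHz, passes unchanged.
72.5 kHz mod fs = 6.5 kHz.
6.5 kHz ≤ fs/2 = 16.5 kHz, appears at 6.5 kHz.
26.5 kHz and 72.5 kHz both map to 6.5 kHz.

6.5 kHz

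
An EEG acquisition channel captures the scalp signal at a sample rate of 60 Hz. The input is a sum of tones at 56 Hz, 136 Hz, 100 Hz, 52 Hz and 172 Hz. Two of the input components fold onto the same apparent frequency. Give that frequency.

fs/2 = 30 Hz.
56 Hz > fs/2 = 30 Hz, folds to fs − 56 Hz = 4 Hz.
136 Hz mod fs = 16 Hz.
16 Hz ≤ fs/2 = 30 Hz, appears at 16 Hz.
100 Hz mod fs = 40 Hz.
40 Hz > fs/2 = 30 Hz, folds to fs − 40 Hz = 20 Hz.
52 Hz > fs/2 = 30 Hz, folds to fs − 52 Hz = 8 Hz.
172 Hz mod fs = 52 Hz.
52 Hz > fs/2 = 30 Hz, folds to fs − 52 Hz = 8 Hz.
52 Hz and 172 Hz both map to 8 Hz.

8 Hz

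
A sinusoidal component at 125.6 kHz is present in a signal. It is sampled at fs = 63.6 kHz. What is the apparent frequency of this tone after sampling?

125.6 kHz mod fs = 62 kHz.
62 kHz > fs/2 = 31.8 kHz, folds to fs − 62 kHz = 1.6 kHz.

1.6 kHz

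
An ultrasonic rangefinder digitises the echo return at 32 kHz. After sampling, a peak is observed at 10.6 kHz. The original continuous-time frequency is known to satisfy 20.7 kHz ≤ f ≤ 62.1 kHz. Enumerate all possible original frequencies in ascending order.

Frequencies that alias to 10.6 kHz are k·fs ± 10.6 kHz for integer k ≥ 0.
k=0: 10.6 kHz.
k=1: 21.4 kHz, 42.6 kHz.
k=2: 53.4 kHz, 74.6 kHz.
k=3: 85.4 kHz, 106.6 kHz.
Within [20.7 kHz, 62.1 kHz]: 21.4 kHz, 42.6 kHz, 53.4 kHz.

21.4 kHz, 42.6 kHz, 53.4 kHz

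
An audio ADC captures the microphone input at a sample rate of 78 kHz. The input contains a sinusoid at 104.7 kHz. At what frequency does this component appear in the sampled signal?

26.7 kHz

104.7 kHz mod fs = 26.7 kHz.
26.7 kHz ≤ fs/2 = 39 kHz, appears at 26.7 kHz.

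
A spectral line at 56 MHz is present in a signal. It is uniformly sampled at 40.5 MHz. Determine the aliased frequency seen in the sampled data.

56 MHz mod fs = 15.5 MHz.
15.5 MHz ≤ fs/2 = 20.25 MHz, appears at 15.5 MHz.

15.5 MHz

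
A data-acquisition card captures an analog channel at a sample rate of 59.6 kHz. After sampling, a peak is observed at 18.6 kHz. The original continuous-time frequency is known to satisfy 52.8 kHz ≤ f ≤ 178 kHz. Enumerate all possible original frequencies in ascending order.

78.2 kHz, 100.6 kHz, 137.8 kHz, 160.2 kHz

Frequencies that alias to 18.6 kHz are k·fs ± 18.6 kHz for integer k ≥ 0.
k=0: 18.6 kHz.
k=1: 41 kHz, 78.2 kHz.
k=2: 100.6 kHz, 137.8 kHz.
k=3: 160.2 kHz, 197.4 kHz.
k=4: 219.8 kHz, 257 kHz.
Within [52.8 kHz, 178 kHz]: 78.2 kHz, 100.6 kHz, 137.8 kHz, 160.2 kHz.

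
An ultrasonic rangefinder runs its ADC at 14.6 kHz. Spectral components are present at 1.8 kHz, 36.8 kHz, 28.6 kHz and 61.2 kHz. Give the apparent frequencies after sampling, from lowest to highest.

0.6 kHz, 1.8 kHz, 2.8 kHz, 7 kHz

fs/2 = 7.3 kHz.
1.8 kHz ≤ fs/2 = 7.3 kHz, passes unchanged.
36.8 kHz mod fs = 7.6 kHz.
7.6 kHz > fs/2 = 7.3 kHz, folds to fs − 7.6 kHz = 7 kHz.
28.6 kHz mod fs = 14 kHz.
14 kHz > fs/2 = 7.3 kHz, folds to fs − 14 kHz = 0.6 kHz.
61.2 kHz mod fs = 2.8 kHz.
2.8 kHz ≤ fs/2 = 7.3 kHz, appears at 2.8 kHz.
Distinct values: {0.6 kHz, 1.8 kHz, 2.8 kHz, 7 kHz}.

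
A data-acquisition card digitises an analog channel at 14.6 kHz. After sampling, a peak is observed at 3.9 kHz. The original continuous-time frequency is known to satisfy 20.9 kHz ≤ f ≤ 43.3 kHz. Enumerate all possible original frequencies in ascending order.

25.3 kHz, 33.1 kHz, 39.9 kHz

Frequencies that alias to 3.9 kHz are k·fs ± 3.9 kHz for integer k ≥ 0.
k=0: 3.9 kHz.
k=1: 10.7 kHz, 18.5 kHz.
k=2: 25.3 kHz, 33.1 kHz.
k=3: 39.9 kHz, 47.7 kHz.
k=4: 54.5 kHz, 62.3 kHz.
Within [20.9 kHz, 43.3 kHz]: 25.3 kHz, 33.1 kHz, 39.9 kHz.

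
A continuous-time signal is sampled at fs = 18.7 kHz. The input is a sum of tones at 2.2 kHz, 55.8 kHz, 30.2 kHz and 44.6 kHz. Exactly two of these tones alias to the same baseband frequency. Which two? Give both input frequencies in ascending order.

fs/2 = 9.35 kHz.
2.2 kHz ≤ fs/2 = 9.35 kHz, passes unchanged.
55.8 kHz mod fs = 18.4 kHz.
18.4 kHz > fs/2 = 9.35 kHz, folds to fs − 18.4 kHz = 0.3 kHz.
30.2 kHz mod fs = 11.5 kHz.
11.5 kHz > fs/2 = 9.35 kHz, folds to fs − 11.5 kHz = 7.2 kHz.
44.6 kHz mod fs = 7.2 kHz.
7.2 kHz ≤ fs/2 = 9.35 kHz, appears at 7.2 kHz.
30.2 kHz and 44.6 kHz both map to 7.2 kHz.

30.2 kHz, 44.6 kHz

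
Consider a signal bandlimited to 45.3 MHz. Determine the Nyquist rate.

90.6 MHz

Nyquist rate = 2 × 45.3 MHz = 90.6 MHz.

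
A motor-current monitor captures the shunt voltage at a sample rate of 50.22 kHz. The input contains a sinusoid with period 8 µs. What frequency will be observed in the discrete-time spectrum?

T = 8 µs → f = 1/T = 125 kHz.
125 kHz mod fs = 24.56 kHz.
24.56 kHz ≤ fs/2 = 25.11 kHz, appears at 24.56 kHz.

24.56 kHz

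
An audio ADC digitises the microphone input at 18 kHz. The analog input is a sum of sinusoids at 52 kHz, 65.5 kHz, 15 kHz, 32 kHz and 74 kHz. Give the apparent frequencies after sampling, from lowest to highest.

fs/2 = 9 kHz.
52 kHz mod fs = 16 kHz.
16 kHz > fs/2 = 9 kHz, folds to fs − 16 kHz = 2 kHz.
65.5 kHz mod fs = 11.5 kHz.
11.5 kHz > fs/2 = 9 kHz, folds to fs − 11.5 kHz = 6.5 kHz.
15 kHz > fs/2 = 9 kHz, folds to fs − 15 kHz = 3 kHz.
32 kHz mod fs = 14 kHz.
14 kHz > fs/2 = 9 kHz, folds to fs − 14 kHz = 4 kHz.
74 kHz mod fs = 2 kHz.
2 kHz ≤ fs/2 = 9 kHz, appears at 2 kHz.
Distinct values: {2 kHz, 3 kHz, 4 kHz, 6.5 kHz}.

2 kHz, 3 kHz, 4 kHz, 6.5 kHz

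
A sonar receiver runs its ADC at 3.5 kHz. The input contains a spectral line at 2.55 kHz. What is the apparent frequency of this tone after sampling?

2.55 kHz > fs/2 = 1.75 kHz, folds to fs − 2.55 kHz = 0.95 kHz.

0.95 kHz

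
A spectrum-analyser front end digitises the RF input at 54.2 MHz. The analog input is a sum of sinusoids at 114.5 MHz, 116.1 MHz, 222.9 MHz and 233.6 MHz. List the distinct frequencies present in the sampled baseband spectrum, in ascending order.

fs/2 = 27.1 MHz.
114.5 MHz mod fs = 6.1 MHz.
6.1 MHz ≤ fs/2 = 27.1 MHz, appears at 6.1 MHz.
116.1 MHz mod fs = 7.7 MHz.
7.7 MHz ≤ fs/2 = 27.1 MHz, appears at 7.7 MHz.
222.9 MHz mod fs = 6.1 MHz.
6.1 MHz ≤ fs/2 = 27.1 MHz, appears at 6.1 MHz.
233.6 MHz mod fs = 16.8 MHz.
16.8 MHz ≤ fs/2 = 27.1 MHz, appears at 16.8 MHz.
Distinct values: {6.1 MHz, 7.7 MHz, 16.8 MHz}.

6.1 MHz, 7.7 MHz, 16.8 MHz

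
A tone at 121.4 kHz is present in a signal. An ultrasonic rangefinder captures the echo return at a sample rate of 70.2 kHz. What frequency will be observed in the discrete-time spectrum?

19 kHz

121.4 kHz mod fs = 51.2 kHz.
51.2 kHz > fs/2 = 35.1 kHz, folds to fs − 51.2 kHz = 19 kHz.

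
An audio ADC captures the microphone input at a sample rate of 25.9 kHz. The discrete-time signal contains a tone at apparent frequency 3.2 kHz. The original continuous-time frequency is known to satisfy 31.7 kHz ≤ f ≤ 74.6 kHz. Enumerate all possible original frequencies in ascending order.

Frequencies that alias to 3.2 kHz are k·fs ± 3.2 kHz for integer k ≥ 0.
k=0: 3.2 kHz.
k=1: 22.7 kHz, 29.1 kHz.
k=2: 48.6 kHz, 55 kHz.
k=3: 74.5 kHz, 80.9 kHz.
k=4: 100.4 kHz, 106.8 kHz.
Within [31.7 kHz, 74.6 kHz]: 48.6 kHz, 55 kHz, 74.5 kHz.

48.6 kHz, 55 kHz, 74.5 kHz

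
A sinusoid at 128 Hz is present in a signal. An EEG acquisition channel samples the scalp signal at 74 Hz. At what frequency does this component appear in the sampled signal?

20 Hz

128 Hz mod fs = 54 Hz.
54 Hz > fs/2 = 37 Hz, folds to fs − 54 Hz = 20 Hz.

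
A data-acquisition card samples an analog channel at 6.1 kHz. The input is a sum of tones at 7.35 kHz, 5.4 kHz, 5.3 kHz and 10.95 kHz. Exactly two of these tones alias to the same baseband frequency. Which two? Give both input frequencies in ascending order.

fs/2 = 3.05 kHz.
7.35 kHz mod fs = 1.25 kHz.
1.25 kHz ≤ fs/2 = 3.05 kHz, appears at 1.25 kHz.
5.4 kHz > fs/2 = 3.05 kHz, folds to fs − 5.4 kHz = 0.7 kHz.
5.3 kHz > fs/2 = 3.05 kHz, folds to fs − 5.3 kHz = 0.8 kHz.
10.95 kHz mod fs = 4.85 kHz.
4.85 kHz > fs/2 = 3.05 kHz, folds to fs − 4.85 kHz = 1.25 kHz.
7.35 kHz and 10.95 kHz both map to 1.25 kHz.

7.35 kHz, 10.95 kHz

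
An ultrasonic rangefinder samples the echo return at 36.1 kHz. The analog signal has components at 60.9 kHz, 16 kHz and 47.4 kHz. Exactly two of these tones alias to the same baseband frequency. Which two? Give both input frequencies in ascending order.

47.4 kHz, 60.9 kHz

fs/2 = 18.05 kHz.
60.9 kHz mod fs = 24.8 kHz.
24.8 kHz > fs/2 = 18.05 kHz, folds to fs − 24.8 kHz = 11.3 kHz.
16 kHz ≤ fs/2 = 18.05 kHz, passes unchanged.
47.4 kHz mod fs = 11.3 kHz.
11.3 kHz ≤ fs/2 = 18.05 kHz, appears at 11.3 kHz.
47.4 kHz and 60.9 kHz both map to 11.3 kHz.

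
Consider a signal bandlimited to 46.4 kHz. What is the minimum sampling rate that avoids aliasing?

Nyquist rate = 2 × 46.4 kHz = 92.8 kHz.

92.8 kHz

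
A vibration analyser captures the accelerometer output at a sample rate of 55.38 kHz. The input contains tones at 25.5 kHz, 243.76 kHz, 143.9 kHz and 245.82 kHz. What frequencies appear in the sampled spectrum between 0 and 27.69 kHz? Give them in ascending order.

fs/2 = 27.69 kHz.
25.5 kHz ≤ fs/2 = 27.69 kHz, passes unchanged.
243.76 kHz mod fs = 22.24 kHz.
22.24 kHz ≤ fs/2 = 27.69 kHz, appears at 22.24 kHz.
143.9 kHz mod fs = 33.14 kHz.
33.14 kHz > fs/2 = 27.69 kHz, folds to fs − 33.14 kHz = 22.24 kHz.
245.82 kHz mod fs = 24.3 kHz.
24.3 kHz ≤ fs/2 = 27.69 kHz, appears at 24.3 kHz.
Distinct values: {22.24 kHz, 24.3 kHz, 25.5 kHz}.

22.24 kHz, 24.3 kHz, 25.5 kHz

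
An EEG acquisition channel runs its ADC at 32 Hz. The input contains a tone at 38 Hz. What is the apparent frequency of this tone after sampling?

38 Hz mod fs = 6 Hz.
6 Hz ≤ fs/2 = 16 Hz, appears at 6 Hz.

6 Hz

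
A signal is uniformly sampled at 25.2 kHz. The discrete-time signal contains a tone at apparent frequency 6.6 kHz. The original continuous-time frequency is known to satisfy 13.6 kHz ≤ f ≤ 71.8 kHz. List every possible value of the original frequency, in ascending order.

Frequencies that alias to 6.6 kHz are k·fs ± 6.6 kHz for integer k ≥ 0.
k=0: 6.6 kHz.
k=1: 18.6 kHz, 31.8 kHz.
k=2: 43.8 kHz, 57 kHz.
k=3: 69 kHz, 82.2 kHz.
k=4: 94.2 kHz, 107.4 kHz.
Within [13.6 kHz, 71.8 kHz]: 18.6 kHz, 31.8 kHz, 43.8 kHz, 57 kHz, 69 kHz.

18.6 kHz, 31.8 kHz, 43.8 kHz, 57 kHz, 69 kHz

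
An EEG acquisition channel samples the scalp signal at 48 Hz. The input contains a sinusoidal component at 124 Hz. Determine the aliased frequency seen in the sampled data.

20 Hz

124 Hz mod fs = 28 Hz.
28 Hz > fs/2 = 24 Hz, folds to fs − 28 Hz = 20 Hz.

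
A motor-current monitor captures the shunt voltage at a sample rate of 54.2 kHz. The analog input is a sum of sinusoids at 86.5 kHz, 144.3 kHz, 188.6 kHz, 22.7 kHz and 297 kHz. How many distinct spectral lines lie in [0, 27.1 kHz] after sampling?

fs/2 = 27.1 kHz.
86.5 kHz mod fs = 32.3 kHz.
32.3 kHz > fs/2 = 27.1 kHz, folds to fs − 32.3 kHz = 21.9 kHz.
144.3 kHz mod fs = 35.9 kHz.
35.9 kHz > fs/2 = 27.1 kHz, folds to fs − 35.9 kHz = 18.3 kHz.
188.6 kHz mod fs = 26 kHz.
26 kHz ≤ fs/2 = 27.1 kHz, appears at 26 kHz.
22.7 kHz ≤ fs/2 = 27.1 kHz, passes unchanged.
297 kHz mod fs = 26 kHz.
26 kHz ≤ fs/2 = 27.1 kHz, appears at 26 kHz.
Distinct values: {18.3 kHz, 21.9 kHz, 22.7 kHz, 26 kHz} → 4.

4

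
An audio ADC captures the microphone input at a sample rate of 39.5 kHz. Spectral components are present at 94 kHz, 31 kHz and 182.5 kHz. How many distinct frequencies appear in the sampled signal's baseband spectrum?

2

fs/2 = 19.75 kHz.
94 kHz mod fs = 15 kHz.
15 kHz ≤ fs/2 = 19.75 kHz, appears at 15 kHz.
31 kHz > fs/2 = 19.75 kHz, folds to fs − 31 kHz = 8.5 kHz.
182.5 kHz mod fs = 24.5 kHz.
24.5 kHz > fs/2 = 19.75 kHz, folds to fs − 24.5 kHz = 15 kHz.
Distinct values: {8.5 kHz, 15 kHz} → 2.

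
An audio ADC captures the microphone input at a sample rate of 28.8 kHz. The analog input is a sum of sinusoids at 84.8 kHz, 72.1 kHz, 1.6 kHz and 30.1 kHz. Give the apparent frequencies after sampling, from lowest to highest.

1.3 kHz, 1.6 kHz, 14.3 kHz

fs/2 = 14.4 kHz.
84.8 kHz mod fs = 27.2 kHz.
27.2 kHz > fs/2 = 14.4 kHz, folds to fs − 27.2 kHz = 1.6 kHz.
72.1 kHz mod fs = 14.5 kHz.
14.5 kHz > fs/2 = 14.4 kHz, folds to fs − 14.5 kHz = 14.3 kHz.
1.6 kHz ≤ fs/2 = 14.4 kHz, passes unchanged.
30.1 kHz mod fs = 1.3 kHz.
1.3 kHz ≤ fs/2 = 14.4 kHz, appears at 1.3 kHz.
Distinct values: {1.3 kHz, 1.6 kHz, 14.3 kHz}.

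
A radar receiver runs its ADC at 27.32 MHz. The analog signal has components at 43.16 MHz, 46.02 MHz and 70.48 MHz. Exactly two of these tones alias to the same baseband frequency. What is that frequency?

11.48 MHz

fs/2 = 13.66 MHz.
43.16 MHz mod fs = 15.84 MHz.
15.84 MHz > fs/2 = 13.66 MHz, folds to fs − 15.84 MHz = 11.48 MHz.
46.02 MHz mod fs = 18.7 MHz.
18.7 MHz > fs/2 = 13.66 MHz, folds to fs − 18.7 MHz = 8.62 MHz.
70.48 MHz mod fs = 15.84 MHz.
15.84 MHz > fs/2 = 13.66 MHz, folds to fs − 15.84 MHz = 11.48 MHz.
43.16 MHz and 70.48 MHz both map to 11.48 MHz.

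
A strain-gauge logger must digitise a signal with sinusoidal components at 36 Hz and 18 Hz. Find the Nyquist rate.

72 Hz

Highest-frequency component: 36 Hz.
Nyquist rate = 2 × 36 Hz = 72 Hz.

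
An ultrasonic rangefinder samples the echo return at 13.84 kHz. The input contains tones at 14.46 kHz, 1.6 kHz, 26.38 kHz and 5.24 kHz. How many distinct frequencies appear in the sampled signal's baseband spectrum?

4

fs/2 = 6.92 kHz.
14.46 kHz mod fs = 0.62 kHz.
0.62 kHz ≤ fs/2 = 6.92 kHz, appears at 0.62 kHz.
1.6 kHz ≤ fs/2 = 6.92 kHz, passes unchanged.
26.38 kHz mod fs = 12.54 kHz.
12.54 kHz > fs/2 = 6.92 kHz, folds to fs − 12.54 kHz = 1.3 kHz.
5.24 kHz ≤ fs/2 = 6.92 kHz, passes unchanged.
Distinct values: {0.62 kHz, 1.3 kHz, 1.6 kHz, 5.24 kHz} → 4.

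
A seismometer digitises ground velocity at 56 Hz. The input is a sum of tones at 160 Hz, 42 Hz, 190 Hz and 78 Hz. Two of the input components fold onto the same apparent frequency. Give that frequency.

fs/2 = 28 Hz.
160 Hz mod fs = 48 Hz.
48 Hz > fs/2 = 28 Hz, folds to fs − 48 Hz = 8 Hz.
42 Hz > fs/2 = 28 Hz, folds to fs − 42 Hz = 14 Hz.
190 Hz mod fs = 22 Hz.
22 Hz ≤ fs/2 = 28 Hz, appears at 22 Hz.
78 Hz mod fs = 22 Hz.
22 Hz ≤ fs/2 = 28 Hz, appears at 22 Hz.
78 Hz and 190 Hz both map to 22 Hz.

22 Hz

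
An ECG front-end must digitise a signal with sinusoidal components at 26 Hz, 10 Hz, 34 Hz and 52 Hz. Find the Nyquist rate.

Highest-frequency component: 52 Hz.
Nyquist rate = 2 × 52 Hz = 104 Hz.

104 Hz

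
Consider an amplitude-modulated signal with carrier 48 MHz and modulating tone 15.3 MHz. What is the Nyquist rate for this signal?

126.6 MHz

AM sidebands sit at fc ± fm = 32.7 MHz and 63.3 MHz.
Highest-frequency component: 63.3 MHz.
Nyquist rate = 2 × 63.3 MHz = 126.6 MHz.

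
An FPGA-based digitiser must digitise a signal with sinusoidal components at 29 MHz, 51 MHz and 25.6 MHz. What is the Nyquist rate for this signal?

102 MHz

Highest-frequency component: 51 MHz.
Nyquist rate = 2 × 51 MHz = 102 MHz.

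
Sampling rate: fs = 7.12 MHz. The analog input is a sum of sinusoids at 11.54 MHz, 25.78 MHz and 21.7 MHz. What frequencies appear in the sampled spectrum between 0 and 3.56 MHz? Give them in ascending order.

0.34 MHz, 2.7 MHz

fs/2 = 3.56 MHz.
11.54 MHz mod fs = 4.42 MHz.
4.42 MHz > fs/2 = 3.56 MHz, folds to fs − 4.42 MHz = 2.7 MHz.
25.78 MHz mod fs = 4.42 MHz.
4.42 MHz > fs/2 = 3.56 MHz, folds to fs − 4.42 MHz = 2.7 MHz.
21.7 MHz mod fs = 0.34 MHz.
0.34 MHz ≤ fs/2 = 3.56 MHz, appears at 0.34 MHz.
Distinct values: {0.34 MHz, 2.7 MHz}.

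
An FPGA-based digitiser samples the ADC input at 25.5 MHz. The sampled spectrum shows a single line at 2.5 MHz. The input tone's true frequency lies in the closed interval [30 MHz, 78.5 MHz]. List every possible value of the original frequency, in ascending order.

48.5 MHz, 53.5 MHz, 74 MHz

Frequencies that alias to 2.5 MHz are k·fs ± 2.5 MHz for integer k ≥ 0.
k=0: 2.5 MHz.
k=1: 23 MHz, 28 MHz.
k=2: 48.5 MHz, 53.5 MHz.
k=3: 74 MHz, 79 MHz.
k=4: 99.5 MHz, 104.5 MHz.
Within [30 MHz, 78.5 MHz]: 48.5 MHz, 53.5 MHz, 74 MHz.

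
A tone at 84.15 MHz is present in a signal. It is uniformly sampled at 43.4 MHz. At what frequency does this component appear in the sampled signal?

2.65 MHz

84.15 MHz mod fs = 40.75 MHz.
40.75 MHz > fs/2 = 21.7 MHz, folds to fs − 40.75 MHz = 2.65 MHz.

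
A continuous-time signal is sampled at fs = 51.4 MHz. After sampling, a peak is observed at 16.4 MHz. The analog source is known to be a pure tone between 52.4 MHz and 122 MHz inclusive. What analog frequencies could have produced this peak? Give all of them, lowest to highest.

67.8 MHz, 86.4 MHz, 119.2 MHz

Frequencies that alias to 16.4 MHz are k·fs ± 16.4 MHz for integer k ≥ 0.
k=0: 16.4 MHz.
k=1: 35 MHz, 67.8 MHz.
k=2: 86.4 MHz, 119.2 MHz.
k=3: 137.8 MHz, 170.6 MHz.
Within [52.4 MHz, 122 MHz]: 67.8 MHz, 86.4 MHz, 119.2 MHz.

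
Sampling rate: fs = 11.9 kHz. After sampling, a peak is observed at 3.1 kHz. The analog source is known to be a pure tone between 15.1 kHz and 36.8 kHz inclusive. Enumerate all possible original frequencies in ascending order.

Frequencies that alias to 3.1 kHz are k·fs ± 3.1 kHz for integer k ≥ 0.
k=0: 3.1 kHz.
k=1: 8.8 kHz, 15 kHz.
k=2: 20.7 kHz, 26.9 kHz.
k=3: 32.6 kHz, 38.8 kHz.
k=4: 44.5 kHz, 50.7 kHz.
Within [15.1 kHz, 36.8 kHz]: 20.7 kHz, 26.9 kHz, 32.6 kHz.

20.7 kHz, 26.9 kHz, 32.6 kHz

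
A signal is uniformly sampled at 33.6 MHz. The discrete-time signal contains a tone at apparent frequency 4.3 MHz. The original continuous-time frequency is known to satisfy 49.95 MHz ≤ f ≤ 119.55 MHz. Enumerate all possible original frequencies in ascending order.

Frequencies that alias to 4.3 MHz are k·fs ± 4.3 MHz for integer k ≥ 0.
k=0: 4.3 MHz.
k=1: 29.3 MHz, 37.9 MHz.
k=2: 62.9 MHz, 71.5 MHz.
k=3: 96.5 MHz, 105.1 MHz.
k=4: 130.1 MHz, 138.7 MHz.
Within [49.95 MHz, 119.55 MHz]: 62.9 MHz, 71.5 MHz, 96.5 MHz, 105.1 MHz.

62.9 MHz, 71.5 MHz, 96.5 MHz, 105.1 MHz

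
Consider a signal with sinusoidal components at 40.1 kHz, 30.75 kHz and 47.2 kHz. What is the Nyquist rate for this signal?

Highest-frequency component: 47.2 kHz.
Nyquist rate = 2 × 47.2 kHz = 94.4 kHz.

94.4 kHz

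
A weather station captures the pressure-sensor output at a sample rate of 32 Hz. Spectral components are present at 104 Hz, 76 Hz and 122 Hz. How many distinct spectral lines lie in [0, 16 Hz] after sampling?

fs/2 = 16 Hz.
104 Hz mod fs = 8 Hz.
8 Hz ≤ fs/2 = 16 Hz, appears at 8 Hz.
76 Hz mod fs = 12 Hz.
12 Hz ≤ fs/2 = 16 Hz, appears at 12 Hz.
122 Hz mod fs = 26 Hz.
26 Hz > fs/2 = 16 Hz, folds to fs − 26 Hz = 6 Hz.
Distinct values: {6 Hz, 8 Hz, 12 Hz} → 3.

3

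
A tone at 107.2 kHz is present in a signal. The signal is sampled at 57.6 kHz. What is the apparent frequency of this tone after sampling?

8 kHz

107.2 kHz mod fs = 49.6 kHz.
49.6 kHz > fs/2 = 28.8 kHz, folds to fs − 49.6 kHz = 8 kHz.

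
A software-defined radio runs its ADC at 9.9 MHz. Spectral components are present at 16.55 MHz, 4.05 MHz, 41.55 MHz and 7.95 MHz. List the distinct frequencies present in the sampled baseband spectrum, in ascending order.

fs/2 = 4.95 MHz.
16.55 MHz mod fs = 6.65 MHz.
6.65 MHz > fs/2 = 4.95 MHz, folds to fs − 6.65 MHz = 3.25 MHz.
4.05 MHz ≤ fs/2 = 4.95 MHz, passes unchanged.
41.55 MHz mod fs = 1.95 MHz.
1.95 MHz ≤ fs/2 = 4.95 MHz, appears at 1.95 MHz.
7.95 MHz > fs/2 = 4.95 MHz, folds to fs − 7.95 MHz = 1.95 MHz.
Distinct values: {1.95 MHz, 3.25 MHz, 4.05 MHz}.

1.95 MHz, 3.25 MHz, 4.05 MHz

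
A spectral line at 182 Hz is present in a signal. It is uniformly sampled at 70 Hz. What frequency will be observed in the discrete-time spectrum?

28 Hz

182 Hz mod fs = 42 Hz.
42 Hz > fs/2 = 35 Hz, folds to fs − 42 Hz = 28 Hz.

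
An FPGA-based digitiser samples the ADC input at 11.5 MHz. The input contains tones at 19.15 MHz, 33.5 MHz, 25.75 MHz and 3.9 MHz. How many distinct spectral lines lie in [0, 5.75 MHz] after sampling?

4

fs/2 = 5.75 MHz.
19.15 MHz mod fs = 7.65 MHz.
7.65 MHz > fs/2 = 5.75 MHz, folds to fs − 7.65 MHz = 3.85 MHz.
33.5 MHz mod fs = 10.5 MHz.
10.5 MHz > fs/2 = 5.75 MHz, folds to fs − 10.5 MHz = 1 MHz.
25.75 MHz mod fs = 2.75 MHz.
2.75 MHz ≤ fs/2 = 5.75 MHz, appears at 2.75 MHz.
3.9 MHz ≤ fs/2 = 5.75 MHz, passes unchanged.
Distinct values: {1 MHz, 2.75 MHz, 3.85 MHz, 3.9 MHz} → 4.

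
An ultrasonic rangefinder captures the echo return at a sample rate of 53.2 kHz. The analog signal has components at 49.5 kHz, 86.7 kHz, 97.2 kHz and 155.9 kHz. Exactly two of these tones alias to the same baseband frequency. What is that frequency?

fs/2 = 26.6 kHz.
49.5 kHz > fs/2 = 26.6 kHz, folds to fs − 49.5 kHz = 3.7 kHz.
86.7 kHz mod fs = 33.5 kHz.
33.5 kHz > fs/2 = 26.6 kHz, folds to fs − 33.5 kHz = 19.7 kHz.
97.2 kHz mod fs = 44 kHz.
44 kHz > fs/2 = 26.6 kHz, folds to fs − 44 kHz = 9.2 kHz.
155.9 kHz mod fs = 49.5 kHz.
49.5 kHz > fs/2 = 26.6 kHz, folds to fs − 49.5 kHz = 3.7 kHz.
49.5 kHz and 155.9 kHz both map to 3.7 kHz.

3.7 kHz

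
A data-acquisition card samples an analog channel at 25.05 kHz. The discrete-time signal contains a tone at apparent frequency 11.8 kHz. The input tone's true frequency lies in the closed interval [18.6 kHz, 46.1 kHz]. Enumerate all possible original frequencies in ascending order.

36.85 kHz, 38.3 kHz

Frequencies that alias to 11.8 kHz are k·fs ± 11.8 kHz for integer k ≥ 0.
k=0: 11.8 kHz.
k=1: 13.25 kHz, 36.85 kHz.
k=2: 38.3 kHz, 61.9 kHz.
k=3: 63.35 kHz, 86.95 kHz.
Within [18.6 kHz, 46.1 kHz]: 36.85 kHz, 38.3 kHz.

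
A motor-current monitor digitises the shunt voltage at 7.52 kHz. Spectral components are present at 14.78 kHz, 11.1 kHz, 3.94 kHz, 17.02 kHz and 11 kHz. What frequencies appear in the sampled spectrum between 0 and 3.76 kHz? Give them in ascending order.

0.26 kHz, 1.98 kHz, 3.48 kHz, 3.58 kHz

fs/2 = 3.76 kHz.
14.78 kHz mod fs = 7.26 kHz.
7.26 kHz > fs/2 = 3.76 kHz, folds to fs − 7.26 kHz = 0.26 kHz.
11.1 kHz mod fs = 3.58 kHz.
3.58 kHz ≤ fs/2 = 3.76 kHz, appears at 3.58 kHz.
3.94 kHz > fs/2 = 3.76 kHz, folds to fs − 3.94 kHz = 3.58 kHz.
17.02 kHz mod fs = 1.98 kHz.
1.98 kHz ≤ fs/2 = 3.76 kHz, appears at 1.98 kHz.
11 kHz mod fs = 3.48 kHz.
3.48 kHz ≤ fs/2 = 3.76 kHz, appears at 3.48 kHz.
Distinct values: {0.26 kHz, 1.98 kHz, 3.48 kHz, 3.58 kHz}.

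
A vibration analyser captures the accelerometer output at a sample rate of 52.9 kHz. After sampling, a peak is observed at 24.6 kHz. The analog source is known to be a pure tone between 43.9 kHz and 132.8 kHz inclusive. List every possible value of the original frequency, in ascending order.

77.5 kHz, 81.2 kHz, 130.4 kHz

Frequencies that alias to 24.6 kHz are k·fs ± 24.6 kHz for integer k ≥ 0.
k=0: 24.6 kHz.
k=1: 28.3 kHz, 77.5 kHz.
k=2: 81.2 kHz, 130.4 kHz.
k=3: 134.1 kHz, 183.3 kHz.
Within [43.9 kHz, 132.8 kHz]: 77.5 kHz, 81.2 kHz, 130.4 kHz.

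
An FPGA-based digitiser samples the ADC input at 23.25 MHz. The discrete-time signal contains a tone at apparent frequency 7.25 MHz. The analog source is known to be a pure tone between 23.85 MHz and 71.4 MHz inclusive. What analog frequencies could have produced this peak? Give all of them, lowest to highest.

30.5 MHz, 39.25 MHz, 53.75 MHz, 62.5 MHz

Frequencies that alias to 7.25 MHz are k·fs ± 7.25 MHz for integer k ≥ 0.
k=0: 7.25 MHz.
k=1: 16 MHz, 30.5 MHz.
k=2: 39.25 MHz, 53.75 MHz.
k=3: 62.5 MHz, 77 MHz.
k=4: 85.75 MHz, 100.25 MHz.
Within [23.85 MHz, 71.4 MHz]: 30.5 MHz, 39.25 MHz, 53.75 MHz, 62.5 MHz.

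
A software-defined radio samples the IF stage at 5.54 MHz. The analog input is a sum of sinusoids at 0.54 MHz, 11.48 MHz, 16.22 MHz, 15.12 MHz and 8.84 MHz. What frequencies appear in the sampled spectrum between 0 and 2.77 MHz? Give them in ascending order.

fs/2 = 2.77 MHz.
0.54 MHz ≤ fs/2 = 2.77 MHz, passes unchanged.
11.48 MHz mod fs = 0.4 MHz.
0.4 MHz ≤ fs/2 = 2.77 MHz, appears at 0.4 MHz.
16.22 MHz mod fs = 5.14 MHz.
5.14 MHz > fs/2 = 2.77 MHz, folds to fs − 5.14 MHz = 0.4 MHz.
15.12 MHz mod fs = 4.04 MHz.
4.04 MHz > fs/2 = 2.77 MHz, folds to fs − 4.04 MHz = 1.5 MHz.
8.84 MHz mod fs = 3.3 MHz.
3.3 MHz > fs/2 = 2.77 MHz, folds to fs − 3.3 MHz = 2.24 MHz.
Distinct values: {0.4 MHz, 0.54 MHz, 1.5 MHz, 2.24 MHz}.

0.4 MHz, 0.54 MHz, 1.5 MHz, 2.24 MHz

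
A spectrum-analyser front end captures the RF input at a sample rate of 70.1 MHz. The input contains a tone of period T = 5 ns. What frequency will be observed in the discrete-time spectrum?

T = 5 ns → f = 1/T = 200 MHz.
200 MHz mod fs = 59.8 MHz.
59.8 MHz > fs/2 = 35.05 MHz, folds to fs − 59.8 MHz = 10.3 MHz.

10.3 MHz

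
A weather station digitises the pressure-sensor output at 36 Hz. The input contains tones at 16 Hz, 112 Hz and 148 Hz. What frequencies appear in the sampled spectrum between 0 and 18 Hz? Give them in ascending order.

fs/2 = 18 Hz.
16 Hz ≤ fs/2 = 18 Hz, passes unchanged.
112 Hz mod fs = 4 Hz.
4 Hz ≤ fs/2 = 18 Hz, appears at 4 Hz.
148 Hz mod fs = 4 Hz.
4 Hz ≤ fs/2 = 18 Hz, appears at 4 Hz.
Distinct values: {4 Hz, 16 Hz}.

4 Hz, 16 Hz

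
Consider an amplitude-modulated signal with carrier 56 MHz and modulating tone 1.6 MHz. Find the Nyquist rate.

115.2 MHz

AM sidebands sit at fc ± fm = 54.4 MHz and 57.6 MHz.
Highest-frequency component: 57.6 MHz.
Nyquist rate = 2 × 57.6 MHz = 115.2 MHz.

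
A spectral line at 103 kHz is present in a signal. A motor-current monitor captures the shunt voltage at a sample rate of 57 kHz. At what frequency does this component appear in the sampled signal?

103 kHz mod fs = 46 kHz.
46 kHz > fs/2 = 28.5 kHz, folds to fs − 46 kHz = 11 kHz.

11 kHz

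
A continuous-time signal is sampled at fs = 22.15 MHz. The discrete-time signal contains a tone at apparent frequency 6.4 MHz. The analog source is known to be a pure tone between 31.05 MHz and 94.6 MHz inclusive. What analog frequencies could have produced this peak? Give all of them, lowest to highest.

Frequencies that alias to 6.4 MHz are k·fs ± 6.4 MHz for integer k ≥ 0.
k=0: 6.4 MHz.
k=1: 15.75 MHz, 28.55 MHz.
k=2: 37.9 MHz, 50.7 MHz.
k=3: 60.05 MHz, 72.85 MHz.
k=4: 82.2 MHz, 95 MHz.
k=5: 104.35 MHz, 117.15 MHz.
Within [31.05 MHz, 94.6 MHz]: 37.9 MHz, 50.7 MHz, 60.05 MHz, 72.85 MHz, 82.2 MHz.

37.9 MHz, 50.7 MHz, 60.05 MHz, 72.85 MHz, 82.2 MHz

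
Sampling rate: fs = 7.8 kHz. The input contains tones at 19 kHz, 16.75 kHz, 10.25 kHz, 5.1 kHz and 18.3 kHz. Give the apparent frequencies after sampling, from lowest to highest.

fs/2 = 3.9 kHz.
19 kHz mod fs = 3.4 kHz.
3.4 kHz ≤ fs/2 = 3.9 kHz, appears at 3.4 kHz.
16.75 kHz mod fs = 1.15 kHz.
1.15 kHz ≤ fs/2 = 3.9 kHz, appears at 1.15 kHz.
10.25 kHz mod fs = 2.45 kHz.
2.45 kHz ≤ fs/2 = 3.9 kHz, appears at 2.45 kHz.
5.1 kHz > fs/2 = 3.9 kHz, folds to fs − 5.1 kHz = 2.7 kHz.
18.3 kHz mod fs = 2.7 kHz.
2.7 kHz ≤ fs/2 = 3.9 kHz, appears at 2.7 kHz.
Distinct values: {1.15 kHz, 2.45 kHz, 2.7 kHz, 3.4 kHz}.

1.15 kHz, 2.45 kHz, 2.7 kHz, 3.4 kHz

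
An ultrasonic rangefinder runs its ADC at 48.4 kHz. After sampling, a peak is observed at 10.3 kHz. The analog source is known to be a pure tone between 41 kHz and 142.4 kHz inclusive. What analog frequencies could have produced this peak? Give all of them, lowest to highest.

Frequencies that alias to 10.3 kHz are k·fs ± 10.3 kHz for integer k ≥ 0.
k=0: 10.3 kHz.
k=1: 38.1 kHz, 58.7 kHz.
k=2: 86.5 kHz, 107.1 kHz.
k=3: 134.9 kHz, 155.5 kHz.
k=4: 183.3 kHz, 203.9 kHz.
Within [41 kHz, 142.4 kHz]: 58.7 kHz, 86.5 kHz, 107.1 kHz, 134.9 kHz.

58.7 kHz, 86.5 kHz, 107.1 kHz, 134.9 kHz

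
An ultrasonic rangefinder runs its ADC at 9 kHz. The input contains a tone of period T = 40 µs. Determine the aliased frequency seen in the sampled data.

2 kHz

T = 40 µs → f = 1/T = 25 kHz.
25 kHz mod fs = 7 kHz.
7 kHz > fs/2 = 4.5 kHz, folds to fs − 7 kHz = 2 kHz.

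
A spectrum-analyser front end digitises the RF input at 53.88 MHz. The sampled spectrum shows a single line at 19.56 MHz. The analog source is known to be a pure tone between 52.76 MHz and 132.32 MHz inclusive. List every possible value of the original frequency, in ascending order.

73.44 MHz, 88.2 MHz, 127.32 MHz

Frequencies that alias to 19.56 MHz are k·fs ± 19.56 MHz for integer k ≥ 0.
k=0: 19.56 MHz.
k=1: 34.32 MHz, 73.44 MHz.
k=2: 88.2 MHz, 127.32 MHz.
k=3: 142.08 MHz, 181.2 MHz.
Within [52.76 MHz, 132.32 MHz]: 73.44 MHz, 88.2 MHz, 127.32 MHz.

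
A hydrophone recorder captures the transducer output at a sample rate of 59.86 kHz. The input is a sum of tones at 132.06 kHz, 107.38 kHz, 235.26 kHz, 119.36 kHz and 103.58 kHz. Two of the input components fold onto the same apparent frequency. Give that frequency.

12.34 kHz

fs/2 = 29.93 kHz.
132.06 kHz mod fs = 12.34 kHz.
12.34 kHz ≤ fs/2 = 29.93 kHz, appears at 12.34 kHz.
107.38 kHz mod fs = 47.52 kHz.
47.52 kHz > fs/2 = 29.93 kHz, folds to fs − 47.52 kHz = 12.34 kHz.
235.26 kHz mod fs = 55.68 kHz.
55.68 kHz > fs/2 = 29.93 kHz, folds to fs − 55.68 kHz = 4.18 kHz.
119.36 kHz mod fs = 59.5 kHz.
59.5 kHz > fs/2 = 29.93 kHz, folds to fs − 59.5 kHz = 0.36 kHz.
103.58 kHz mod fs = 43.72 kHz.
43.72 kHz > fs/2 = 29.93 kHz, folds to fs − 43.72 kHz = 16.14 kHz.
107.38 kHz and 132.06 kHz both map to 12.34 kHz.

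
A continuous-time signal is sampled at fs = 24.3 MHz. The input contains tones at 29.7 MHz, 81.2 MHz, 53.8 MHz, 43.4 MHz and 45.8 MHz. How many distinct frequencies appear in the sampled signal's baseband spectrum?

fs/2 = 12.15 MHz.
29.7 MHz mod fs = 5.4 MHz.
5.4 MHz ≤ fs/2 = 12.15 MHz, appears at 5.4 MHz.
81.2 MHz mod fs = 8.3 MHz.
8.3 MHz ≤ fs/2 = 12.15 MHz, appears at 8.3 MHz.
53.8 MHz mod fs = 5.2 MHz.
5.2 MHz ≤ fs/2 = 12.15 MHz, appears at 5.2 MHz.
43.4 MHz mod fs = 19.1 MHz.
19.1 MHz > fs/2 = 12.15 MHz, folds to fs − 19.1 MHz = 5.2 MHz.
45.8 MHz mod fs = 21.5 MHz.
21.5 MHz > fs/2 = 12.15 MHz, folds to fs − 21.5 MHz = 2.8 MHz.
Distinct values: {2.8 MHz, 5.2 MHz, 5.4 MHz, 8.3 MHz} → 4.

4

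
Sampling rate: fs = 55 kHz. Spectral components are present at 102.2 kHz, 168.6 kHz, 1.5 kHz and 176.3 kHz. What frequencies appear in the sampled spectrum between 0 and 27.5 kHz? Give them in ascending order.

1.5 kHz, 3.6 kHz, 7.8 kHz, 11.3 kHz

fs/2 = 27.5 kHz.
102.2 kHz mod fs = 47.2 kHz.
47.2 kHz > fs/2 = 27.5 kHz, folds to fs − 47.2 kHz = 7.8 kHz.
168.6 kHz mod fs = 3.6 kHz.
3.6 kHz ≤ fs/2 = 27.5 kHz, appears at 3.6 kHz.
1.5 kHz ≤ fs/2 = 27.5 kHz, passes unchanged.
176.3 kHz mod fs = 11.3 kHz.
11.3 kHz ≤ fs/2 = 27.5 kHz, appears at 11.3 kHz.
Distinct values: {1.5 kHz, 3.6 kHz, 7.8 kHz, 11.3 kHz}.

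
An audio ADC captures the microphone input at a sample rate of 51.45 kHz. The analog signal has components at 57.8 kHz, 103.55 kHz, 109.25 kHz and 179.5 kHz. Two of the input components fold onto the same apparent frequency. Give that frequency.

6.35 kHz

fs/2 = 25.725 kHz.
57.8 kHz mod fs = 6.35 kHz.
6.35 kHz ≤ fs/2 = 25.725 kHz, appears at 6.35 kHz.
103.55 kHz mod fs = 0.65 kHz.
0.65 kHz ≤ fs/2 = 25.725 kHz, appears at 0.65 kHz.
109.25 kHz mod fs = 6.35 kHz.
6.35 kHz ≤ fs/2 = 25.725 kHz, appears at 6.35 kHz.
179.5 kHz mod fs = 25.15 kHz.
25.15 kHz ≤ fs/2 = 25.725 kHz, appears at 25.15 kHz.
57.8 kHz and 109.25 kHz both map to 6.35 kHz.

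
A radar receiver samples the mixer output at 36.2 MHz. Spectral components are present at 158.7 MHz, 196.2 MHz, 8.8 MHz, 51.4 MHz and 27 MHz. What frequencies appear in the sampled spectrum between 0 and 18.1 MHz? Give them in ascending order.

8.8 MHz, 9.2 MHz, 13.9 MHz, 15.2 MHz

fs/2 = 18.1 MHz.
158.7 MHz mod fs = 13.9 MHz.
13.9 MHz ≤ fs/2 = 18.1 MHz, appears at 13.9 MHz.
196.2 MHz mod fs = 15.2 MHz.
15.2 MHz ≤ fs/2 = 18.1 MHz, appears at 15.2 MHz.
8.8 MHz ≤ fs/2 = 18.1 MHz, passes unchanged.
51.4 MHz mod fs = 15.2 MHz.
15.2 MHz ≤ fs/2 = 18.1 MHz, appears at 15.2 MHz.
27 MHz > fs/2 = 18.1 MHz, folds to fs − 27 MHz = 9.2 MHz.
Distinct values: {8.8 MHz, 9.2 MHz, 13.9 MHz, 15.2 MHz}.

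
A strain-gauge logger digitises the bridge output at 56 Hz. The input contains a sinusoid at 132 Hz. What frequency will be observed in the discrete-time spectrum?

132 Hz mod fs = 20 Hz.
20 Hz ≤ fs/2 = 28 Hz, appears at 20 Hz.

20 Hz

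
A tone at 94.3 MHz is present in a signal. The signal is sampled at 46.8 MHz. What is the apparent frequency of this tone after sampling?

0.7 MHz

94.3 MHz mod fs = 0.7 MHz.
0.7 MHz ≤ fs/2 = 23.4 MHz, appears at 0.7 MHz.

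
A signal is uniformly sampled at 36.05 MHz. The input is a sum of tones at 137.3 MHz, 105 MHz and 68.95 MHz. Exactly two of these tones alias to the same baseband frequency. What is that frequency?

fs/2 = 18.025 MHz.
137.3 MHz mod fs = 29.15 MHz.
29.15 MHz > fs/2 = 18.025 MHz, folds to fs − 29.15 MHz = 6.9 MHz.
105 MHz mod fs = 32.9 MHz.
32.9 MHz > fs/2 = 18.025 MHz, folds to fs − 32.9 MHz = 3.15 MHz.
68.95 MHz mod fs = 32.9 MHz.
32.9 MHz > fs/2 = 18.025 MHz, folds to fs − 32.9 MHz = 3.15 MHz.
68.95 MHz and 105 MHz both map to 3.15 MHz.

3.15 MHz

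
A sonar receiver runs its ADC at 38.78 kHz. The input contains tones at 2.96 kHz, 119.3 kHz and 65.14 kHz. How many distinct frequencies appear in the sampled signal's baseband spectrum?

fs/2 = 19.39 kHz.
2.96 kHz ≤ fs/2 = 19.39 kHz, passes unchanged.
119.3 kHz mod fs = 2.96 kHz.
2.96 kHz ≤ fs/2 = 19.39 kHz, appears at 2.96 kHz.
65.14 kHz mod fs = 26.36 kHz.
26.36 kHz > fs/2 = 19.39 kHz, folds to fs − 26.36 kHz = 12.42 kHz.
Distinct values: {2.96 kHz, 12.42 kHz} → 2.

2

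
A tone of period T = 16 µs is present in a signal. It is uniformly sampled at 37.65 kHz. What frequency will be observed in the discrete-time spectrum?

T = 16 µs → f = 1/T = 62.5 kHz.
62.5 kHz mod fs = 24.85 kHz.
24.85 kHz > fs/2 = 18.825 kHz, folds to fs − 24.85 kHz = 12.8 kHz.

12.8 kHz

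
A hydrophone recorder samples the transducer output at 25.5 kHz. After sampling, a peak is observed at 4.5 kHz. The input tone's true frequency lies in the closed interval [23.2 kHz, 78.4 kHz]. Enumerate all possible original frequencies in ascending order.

30 kHz, 46.5 kHz, 55.5 kHz, 72 kHz

Frequencies that alias to 4.5 kHz are k·fs ± 4.5 kHz for integer k ≥ 0.
k=0: 4.5 kHz.
k=1: 21 kHz, 30 kHz.
k=2: 46.5 kHz, 55.5 kHz.
k=3: 72 kHz, 81 kHz.
k=4: 97.5 kHz, 106.5 kHz.
Within [23.2 kHz, 78.4 kHz]: 30 kHz, 46.5 kHz, 55.5 kHz, 72 kHz.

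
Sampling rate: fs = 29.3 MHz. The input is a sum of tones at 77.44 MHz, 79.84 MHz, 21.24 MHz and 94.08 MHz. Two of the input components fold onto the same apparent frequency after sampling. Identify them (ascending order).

fs/2 = 14.65 MHz.
77.44 MHz mod fs = 18.84 MHz.
18.84 MHz > fs/2 = 14.65 MHz, folds to fs − 18.84 MHz = 10.46 MHz.
79.84 MHz mod fs = 21.24 MHz.
21.24 MHz > fs/2 = 14.65 MHz, folds to fs − 21.24 MHz = 8.06 MHz.
21.24 MHz > fs/2 = 14.65 MHz, folds to fs − 21.24 MHz = 8.06 MHz.
94.08 MHz mod fs = 6.18 MHz.
6.18 MHz ≤ fs/2 = 14.65 MHz, appears at 6.18 MHz.
21.24 MHz and 79.84 MHz both map to 8.06 MHz.

21.24 MHz, 79.84 MHz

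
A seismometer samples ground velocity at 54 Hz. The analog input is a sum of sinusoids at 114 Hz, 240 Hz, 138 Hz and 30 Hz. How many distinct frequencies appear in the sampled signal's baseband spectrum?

fs/2 = 27 Hz.
114 Hz mod fs = 6 Hz.
6 Hz ≤ fs/2 = 27 Hz, appears at 6 Hz.
240 Hz mod fs = 24 Hz.
24 Hz ≤ fs/2 = 27 Hz, appears at 24 Hz.
138 Hz mod fs = 30 Hz.
30 Hz > fs/2 = 27 Hz, folds to fs − 30 Hz = 24 Hz.
30 Hz > fs/2 = 27 Hz, folds to fs − 30 Hz = 24 Hz.
Distinct values: {6 Hz, 24 Hz} → 2.

2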